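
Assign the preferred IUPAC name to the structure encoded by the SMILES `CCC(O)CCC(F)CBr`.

The longest carbon chain that includes the –OH group has 7 carbons, so the parent hydride is heptane.
An alcohol (–OH) is the principal characteristic group, giving the suffix -ol.
Number the chain so that numbering from this end puts the hydroxyl group at C-3 rather than C-5.
That gives the hydroxyl at C-3; a bromo group at C-7; a fluoro group at C-6.
The substituents are ordered alphabetically, ignoring any di-/tri- multipliers.
Putting it together: 7-bromo-6-fluoroheptan-3-ol.

7-bromo-6-fluoroheptan-3-ol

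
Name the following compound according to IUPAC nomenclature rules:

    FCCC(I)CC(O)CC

The longest chain bearing the –OH group is 7 carbons long (heptane).
The principal characteristic group is an alcohol (–OH), named with the suffix -ol.
Choose the numbering such that numbering from this end puts the hydroxyl group at C-3 rather than C-5.
With this numbering: the hydroxyl at C-3; a fluoro group at C-7; an iodo group at C-5.
Substituent prefixes are cited in alphabetical order (multiplying prefixes like di-/tri- are ignored for ordering).
Putting it together: 7-fluoro-5-iodoheptan-3-ol.

7-fluoro-5-iodoheptan-3-ol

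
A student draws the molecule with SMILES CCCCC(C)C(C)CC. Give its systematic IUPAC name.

The longest continuous carbon chain has 8 atoms, so the parent hydride is octane.
The numbering direction is chosen so that the substituent locant set {3,4} is lower than {5,6} at the first point of difference.
With this numbering: methyl groups at C-3 and C-4.
The name is 3,4-dimethyloctane.

3,4-dimethyloctane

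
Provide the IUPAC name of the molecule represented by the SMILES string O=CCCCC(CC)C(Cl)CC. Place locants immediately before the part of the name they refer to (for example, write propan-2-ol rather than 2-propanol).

The longest carbon chain that includes the –CHO group has 8 carbons, so the parent hydride is octane.
The principal characteristic group is an aldehyde (terminal –CHO), named with the suffix -al.
Number the chain so that the aldehyde carbon is C-1 by definition.
This places a chloro group at C-6; an ethyl group at C-5.
The substituents are ordered alphabetically, ignoring any di-/tri- multipliers.
The name is 6-chloro-5-ethyloctanal.

6-chloro-5-ethyloctanal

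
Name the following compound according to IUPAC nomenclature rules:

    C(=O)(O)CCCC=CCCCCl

9-chloronon-5-enoic acid

The longest carbon chain that includes the –COOH group and the multiple bond has 9 carbons, so the parent hydride is nonane.
A carboxylic acid (terminal –COOH) is the principal characteristic group, giving the suffix -oic acid.
A C=C double bond in the chain gives the infix -ene-.
Number the chain so that the carboxylic acid carbon is C-1 by definition.
This places the double bond between C-5 and C-6; a chloro group at C-9.
Assembling the pieces gives 9-chloronon-5-enoic acid.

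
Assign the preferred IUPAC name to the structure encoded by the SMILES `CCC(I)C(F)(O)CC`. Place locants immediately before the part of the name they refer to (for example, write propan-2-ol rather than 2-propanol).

3-fluoro-4-iodohexan-3-ol

The longest chain bearing the –OH group is 6 carbons long (hexane).
An alcohol (–OH) is the principal characteristic group, giving the suffix -ol.
Choose the numbering such that numbering from this end puts the hydroxyl group at C-3 rather than C-4.
That gives the hydroxyl at C-3; a fluoro group at C-3; an iodo group at C-4.
Prefixes are listed alphabetically: fluoro, iodo.
Assembling the pieces gives 3-fluoro-4-iodohexan-3-ol.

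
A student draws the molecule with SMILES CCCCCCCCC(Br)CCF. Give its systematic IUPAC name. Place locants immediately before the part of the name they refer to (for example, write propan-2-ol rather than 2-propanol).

3-bromo-1-fluoroundecane

The longest continuous carbon chain has 11 atoms, so the parent hydride is undecane.
Number the chain so that the substituent locant set {1,3} is lower than {9,11} at the first point of difference.
This places a bromo group at C-3; a fluoro group at C-1.
Prefixes are listed alphabetically: bromo, fluoro.
Putting it together: 3-bromo-1-fluoroundecane.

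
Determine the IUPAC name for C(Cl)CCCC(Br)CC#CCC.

The longest chain bearing the multiple bond is 10 carbons long (decane).
A C≡C triple bond in the chain gives the infix -yne-.
The numbering direction is chosen so that numbering from this end puts the triple bond at C-3 rather than C-7.
This places the triple bond between C-3 and C-4; a bromo group at C-6; a chloro group at C-10.
Substituent prefixes are cited in alphabetical order (multiplying prefixes like di-/tri- are ignored for ordering).
Putting it together: 6-bromo-10-chlorodec-3-yne.

6-bromo-10-chlorodec-3-yne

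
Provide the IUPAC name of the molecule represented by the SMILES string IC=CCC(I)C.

1,4-diiodopent-1-ene

The longest carbon chain that includes the multiple bond has 5 carbons, so the parent hydride is pentane.
A C=C double bond in the chain gives the infix -ene-.
The numbering direction is chosen so that numbering from this end puts the double bond at C-1 rather than C-4.
With this numbering: the double bond between C-1 and C-2; iodo groups at C-1 and C-4.
Putting it together: 1,4-diiodopent-1-ene.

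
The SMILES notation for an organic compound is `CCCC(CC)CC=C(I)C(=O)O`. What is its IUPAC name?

5-ethyl-2-iodooct-2-enoic acid

The longest carbon chain that includes the –COOH group and the multiple bond has 8 carbons, so the parent hydride is octane.
The highest-priority functional group is a carboxylic acid (terminal –COOH), so the name ends in -oic acid.
The chain contains a C=C double bond, so the unsaturation ending is -ene.
Choose the numbering such that the carboxylic acid carbon is C-1 by definition.
This places the double bond between C-2 and C-3; an ethyl group at C-5; an iodo group at C-2.
Substituent prefixes are cited in alphabetical order (multiplying prefixes like di-/tri- are ignored for ordering).
Putting it together: 5-ethyl-2-iodooct-2-enoic acid.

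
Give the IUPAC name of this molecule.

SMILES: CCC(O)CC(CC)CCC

The longest chain bearing the –OH group is 8 carbons long (octane).
An alcohol (–OH) is the principal characteristic group, giving the suffix -ol.
Number the chain so that numbering from this end puts the hydroxyl group at C-3 rather than C-6.
That gives the hydroxyl at C-3; an ethyl group at C-5.
Putting it together: 5-ethyloctan-3-ol.

5-ethyloctan-3-ol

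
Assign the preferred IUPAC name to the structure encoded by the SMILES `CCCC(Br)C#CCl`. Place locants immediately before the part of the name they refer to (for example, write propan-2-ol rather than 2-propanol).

The longest carbon chain that includes the multiple bond has 6 carbons, so the parent hydride is hexane.
The chain contains a C≡C triple bond, so the unsaturation ending is -yne.
Number the chain so that numbering from this end puts the triple bond at C-1 rather than C-5.
This places the triple bond between C-1 and C-2; a bromo group at C-3; a chloro group at C-1.
The substituents are ordered alphabetically, ignoring any di-/tri- multipliers.
The name is 3-bromo-1-chlorohex-1-yne.

3-bromo-1-chlorohex-1-yne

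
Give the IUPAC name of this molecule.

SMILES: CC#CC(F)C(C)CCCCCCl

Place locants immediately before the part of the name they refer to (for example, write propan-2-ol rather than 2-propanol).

10-chloro-4-fluoro-5-methyldec-2-yne

Counting along the main chain through the multiple bond gives 10 carbons: the parent is decane.
A C≡C triple bond in the chain gives the infix -yne-.
The numbering direction is chosen so that numbering from this end puts the triple bond at C-2 rather than C-8.
This places the triple bond between C-2 and C-3; a chloro group at C-10; a fluoro group at C-4; a methyl group at C-5.
Prefixes are listed alphabetically: chloro, fluoro, methyl.
The name is 10-chloro-4-fluoro-5-methyldec-2-yne.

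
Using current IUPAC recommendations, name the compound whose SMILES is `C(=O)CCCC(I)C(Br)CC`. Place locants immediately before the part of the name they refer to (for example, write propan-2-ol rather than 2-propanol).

6-bromo-5-iodooctanal

The longest carbon chain that includes the –CHO group has 8 carbons, so the parent hydride is octane.
The highest-priority functional group is an aldehyde (terminal –CHO), so the name ends in -al.
The numbering direction is chosen so that the aldehyde carbon is C-1 by definition.
That gives a bromo group at C-6; an iodo group at C-5.
Prefixes are listed alphabetically: bromo, iodo.
Putting it together: 6-bromo-5-iodooctanal.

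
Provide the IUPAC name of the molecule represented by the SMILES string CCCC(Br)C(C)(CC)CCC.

The longest continuous carbon chain has 8 atoms, so the parent hydride is octane.
The numbering direction is chosen so that the substituent locant set {4,4,5} is lower than {4,5,5} at the first point of difference.
With this numbering: a bromo group at C-5; an ethyl group at C-4; a methyl group at C-4.
Substituent prefixes are cited in alphabetical order (multiplying prefixes like di-/tri- are ignored for ordering).
The name is 5-bromo-4-ethyl-4-methyloctane.

5-bromo-4-ethyl-4-methyloctane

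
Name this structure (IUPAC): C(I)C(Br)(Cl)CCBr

2,4-dibromo-2-chloro-1-iodobutane

The longest carbon chain is 4 atoms: the parent is butane.
Number the chain so that the substituent locant set {1,2,2,4} is lower than {1,3,3,4} at the first point of difference.
With this numbering: bromo groups at C-2 and C-4; a chloro group at C-2; an iodo group at C-1.
Substituent prefixes are cited in alphabetical order (multiplying prefixes like di-/tri- are ignored for ordering).
Assembling the pieces gives 2,4-dibromo-2-chloro-1-iodobutane.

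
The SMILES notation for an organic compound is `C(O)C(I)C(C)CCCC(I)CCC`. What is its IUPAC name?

The longest chain bearing the –OH group is 10 carbons long (decane).
An alcohol (–OH) is the principal characteristic group, giving the suffix -ol.
Choose the numbering such that numbering from this end puts the hydroxyl group at C-1 rather than C-10.
That gives the hydroxyl at C-1; iodo groups at C-2 and C-7; a methyl group at C-3.
The substituents are ordered alphabetically, ignoring any di-/tri- multipliers.
The name is 2,7-diiodo-3-methyldecan-1-ol.

2,7-diiodo-3-methyldecan-1-ol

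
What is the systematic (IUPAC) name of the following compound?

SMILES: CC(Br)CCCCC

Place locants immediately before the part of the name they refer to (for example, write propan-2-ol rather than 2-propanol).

The parent chain contains 7 carbons (heptane).
The numbering direction is chosen so that the substituent locant set {2} is lower than {6} at the first point of difference.
With this numbering: a bromo group at C-2.
Assembling the pieces gives 2-bromoheptane.

2-bromoheptane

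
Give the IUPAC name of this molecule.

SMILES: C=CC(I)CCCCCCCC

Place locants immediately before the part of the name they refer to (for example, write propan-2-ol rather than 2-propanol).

3-iodoundec-1-ene

The longest chain bearing the multiple bond is 11 carbons long (undecane).
There is one C=C double bond, indicated by the ending -ene.
The numbering direction is chosen so that numbering from this end puts the double bond at C-1 rather than C-10.
This places the double bond between C-1 and C-2; an iodo group at C-3.
The name is 3-iodoundec-1-ene.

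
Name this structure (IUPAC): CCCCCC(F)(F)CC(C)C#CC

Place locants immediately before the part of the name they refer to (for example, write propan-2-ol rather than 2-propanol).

6,6-difluoro-4-methylundec-2-yne

The longest carbon chain that includes the multiple bond has 11 carbons, so the parent hydride is undecane.
The chain contains a C≡C triple bond, so the unsaturation ending is -yne.
Choose the numbering such that numbering from this end puts the triple bond at C-2 rather than C-9.
With this numbering: the triple bond between C-2 and C-3; two fluoro groups at C-6; a methyl group at C-4.
Prefixes are listed alphabetically: fluoro, methyl.
The name is 6,6-difluoro-4-methylundec-2-yne.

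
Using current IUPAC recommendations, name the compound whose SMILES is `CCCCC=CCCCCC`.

The longest chain bearing the multiple bond is 11 carbons long (undecane).
There is one C=C double bond, indicated by the ending -ene.
The numbering direction is chosen so that numbering from this end puts the double bond at C-5 rather than C-6.
With this numbering: the double bond between C-5 and C-6.
Assembling the pieces gives undec-5-ene.

undec-5-ene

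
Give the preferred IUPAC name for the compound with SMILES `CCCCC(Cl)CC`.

The longest continuous carbon chain has 7 atoms, so the parent hydride is heptane.
The numbering direction is chosen so that the substituent locant set {3} is lower than {5} at the first point of difference.
With this numbering: a chloro group at C-3.
Putting it together: 3-chloroheptane.

3-chloroheptane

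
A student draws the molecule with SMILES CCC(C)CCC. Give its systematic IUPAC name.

3-methylhexane

The parent chain contains 6 carbons (hexane).
Number the chain so that the substituent locant set {3} is lower than {4} at the first point of difference.
That gives a methyl group at C-3.
The name is 3-methylhexane.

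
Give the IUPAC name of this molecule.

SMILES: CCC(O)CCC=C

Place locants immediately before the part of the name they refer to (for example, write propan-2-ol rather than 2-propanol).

hept-6-en-3-ol

Counting along the main chain through the –OH group and the multiple bond gives 7 carbons: the parent is heptane.
The highest-priority functional group is an alcohol (–OH), so the name ends in -ol.
A C=C double bond in the chain gives the infix -ene-.
Choose the numbering such that numbering from this end puts the hydroxyl group at C-3 rather than C-5.
That gives the hydroxyl at C-3; the double bond between C-6 and C-7.
Assembling the pieces gives hept-6-en-3-ol.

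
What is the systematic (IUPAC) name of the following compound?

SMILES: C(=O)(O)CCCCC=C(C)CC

7-methylnon-6-enoic acid

The longest chain bearing the –COOH group and the multiple bond is 9 carbons long (nonane).
A carboxylic acid (terminal –COOH) is the principal characteristic group, giving the suffix -oic acid.
There is one C=C double bond, indicated by the ending -ene.
Choose the numbering such that the carboxylic acid carbon is C-1 by definition.
This places the double bond between C-6 and C-7; a methyl group at C-7.
Assembling the pieces gives 7-methylnon-6-enoic acid.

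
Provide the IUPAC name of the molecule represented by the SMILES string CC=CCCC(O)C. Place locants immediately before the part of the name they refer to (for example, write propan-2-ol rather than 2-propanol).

hept-5-en-2-ol

The longest carbon chain that includes the –OH group and the multiple bond has 7 carbons, so the parent hydride is heptane.
The principal characteristic group is an alcohol (–OH), named with the suffix -ol.
There is one C=C double bond, indicated by the ending -ene.
Choose the numbering such that numbering from this end puts the hydroxyl group at C-2 rather than C-6.
With this numbering: the hydroxyl at C-2; the double bond between C-5 and C-6.
Putting it together: hept-5-en-2-ol.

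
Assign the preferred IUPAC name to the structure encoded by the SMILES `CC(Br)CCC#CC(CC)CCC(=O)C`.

The longest carbon chain that includes the carbonyl and the multiple bond has 11 carbons, so the parent hydride is undecane.
The highest-priority functional group is a ketone (C=O on an internal carbon), so the name ends in -one.
There is one C≡C triple bond, indicated by the ending -yne.
The numbering direction is chosen so that numbering from this end puts the carbonyl group at C-2 rather than C-10.
With this numbering: the carbonyl at C-2; the triple bond between C-6 and C-7; a bromo group at C-10; an ethyl group at C-5.
Substituent prefixes are cited in alphabetical order (multiplying prefixes like di-/tri- are ignored for ordering).
Putting it together: 10-bromo-5-ethylundec-6-yn-2-one.

10-bromo-5-ethylundec-6-yn-2-one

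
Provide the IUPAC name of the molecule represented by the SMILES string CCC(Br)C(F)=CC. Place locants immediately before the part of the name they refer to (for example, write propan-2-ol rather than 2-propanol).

4-bromo-3-fluorohex-2-ene

Counting along the main chain through the multiple bond gives 6 carbons: the parent is hexane.
A C=C double bond in the chain gives the infix -ene-.
Choose the numbering such that numbering from this end puts the double bond at C-2 rather than C-4.
With this numbering: the double bond between C-2 and C-3; a bromo group at C-4; a fluoro group at C-3.
Substituent prefixes are cited in alphabetical order (multiplying prefixes like di-/tri- are ignored for ordering).
The name is 4-bromo-3-fluorohex-2-ene.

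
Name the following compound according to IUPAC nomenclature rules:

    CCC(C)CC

The longest continuous carbon chain has 5 atoms, so the parent hydride is pentane.
Numbering from either end gives identical locants here.
That gives a methyl group at C-3.
The name is 3-methylpentane.

3-methylpentane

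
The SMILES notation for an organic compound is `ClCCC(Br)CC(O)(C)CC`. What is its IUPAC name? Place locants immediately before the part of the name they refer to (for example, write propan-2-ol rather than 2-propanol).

The longest carbon chain that includes the –OH group has 7 carbons, so the parent hydride is heptane.
An alcohol (–OH) is the principal characteristic group, giving the suffix -ol.
The numbering direction is chosen so that numbering from this end puts the hydroxyl group at C-3 rather than C-5.
With this numbering: the hydroxyl at C-3; a bromo group at C-5; a chloro group at C-7; a methyl group at C-3.
Prefixes are listed alphabetically: bromo, chloro, methyl.
The name is 5-bromo-7-chloro-3-methylheptan-3-ol.

5-bromo-7-chloro-3-methylheptan-3-ol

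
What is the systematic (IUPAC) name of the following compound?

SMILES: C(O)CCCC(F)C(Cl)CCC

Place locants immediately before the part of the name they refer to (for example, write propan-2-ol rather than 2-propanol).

6-chloro-5-fluorononan-1-ol

The longest carbon chain that includes the –OH group has 9 carbons, so the parent hydride is nonane.
The highest-priority functional group is an alcohol (–OH), so the name ends in -ol.
Number the chain so that numbering from this end puts the hydroxyl group at C-1 rather than C-9.
That gives the hydroxyl at C-1; a chloro group at C-6; a fluoro group at C-5.
Prefixes are listed alphabetically: chloro, fluoro.
Assembling the pieces gives 6-chloro-5-fluorononan-1-ol.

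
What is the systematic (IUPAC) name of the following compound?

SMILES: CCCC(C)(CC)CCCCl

The longest carbon chain is 7 atoms: the parent is heptane.
The numbering direction is chosen so that the substituent locant set {1,4,4} is lower than {4,4,7} at the first point of difference.
That gives a chloro group at C-1; an ethyl group at C-4; a methyl group at C-4.
Prefixes are listed alphabetically: chloro, ethyl, methyl.
The name is 1-chloro-4-ethyl-4-methylheptane.

1-chloro-4-ethyl-4-methylheptane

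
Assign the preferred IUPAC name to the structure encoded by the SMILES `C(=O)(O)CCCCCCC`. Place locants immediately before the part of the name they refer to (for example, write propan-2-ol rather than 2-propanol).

octanoic acid

The longest carbon chain that includes the –COOH group has 8 carbons, so the parent hydride is octane.
The principal characteristic group is a carboxylic acid (terminal –COOH), named with the suffix -oic acid.
Number the chain so that the carboxylic acid carbon is C-1 by definition.
Putting it together: octanoic acid.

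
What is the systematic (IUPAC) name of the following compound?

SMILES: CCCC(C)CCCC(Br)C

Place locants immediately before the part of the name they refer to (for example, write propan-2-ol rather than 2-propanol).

2-bromo-6-methylnonane

The longest continuous carbon chain has 9 atoms, so the parent hydride is nonane.
Choose the numbering such that the substituent locant set {2,6} is lower than {4,8} at the first point of difference.
This places a bromo group at C-2; a methyl group at C-6.
The substituents are ordered alphabetically, ignoring any di-/tri- multipliers.
Putting it together: 2-bromo-6-methylnonane.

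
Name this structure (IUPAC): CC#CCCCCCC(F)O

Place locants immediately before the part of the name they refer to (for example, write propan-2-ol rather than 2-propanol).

1-fluoronon-7-yn-1-ol

The longest carbon chain that includes the –OH group and the multiple bond has 9 carbons, so the parent hydride is nonane.
The principal characteristic group is an alcohol (–OH), named with the suffix -ol.
There is one C≡C triple bond, indicated by the ending -yne.
Number the chain so that numbering from this end puts the hydroxyl group at C-1 rather than C-9.
That gives the hydroxyl at C-1; the triple bond between C-7 and C-8; a fluoro group at C-1.
Assembling the pieces gives 1-fluoronon-7-yn-1-ol.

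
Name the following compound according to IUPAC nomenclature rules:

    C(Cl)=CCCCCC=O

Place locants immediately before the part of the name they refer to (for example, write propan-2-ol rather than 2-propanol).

7-chlorohept-6-enal

The longest carbon chain that includes the –CHO group and the multiple bond has 7 carbons, so the parent hydride is heptane.
The highest-priority functional group is an aldehyde (terminal –CHO), so the name ends in -al.
The chain contains a C=C double bond, so the unsaturation ending is -ene.
Number the chain so that the aldehyde carbon is C-1 by definition.
This places the double bond between C-6 and C-7; a chloro group at C-7.
Putting it together: 7-chlorohept-6-enal.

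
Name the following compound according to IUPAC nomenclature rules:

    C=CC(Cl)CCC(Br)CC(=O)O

The longest chain bearing the –COOH group and the multiple bond is 8 carbons long (octane).
A carboxylic acid (terminal –COOH) is the principal characteristic group, giving the suffix -oic acid.
The chain contains a C=C double bond, so the unsaturation ending is -ene.
Number the chain so that the carboxylic acid carbon is C-1 by definition.
With this numbering: the double bond between C-7 and C-8; a bromo group at C-3; a chloro group at C-6.
Prefixes are listed alphabetically: bromo, chloro.
Putting it together: 3-bromo-6-chlorooct-7-enoic acid.

3-bromo-6-chlorooct-7-enoic acid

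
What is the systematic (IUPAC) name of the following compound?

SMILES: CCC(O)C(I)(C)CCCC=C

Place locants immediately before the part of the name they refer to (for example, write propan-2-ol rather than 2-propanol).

The longest chain bearing the –OH group and the multiple bond is 9 carbons long (nonane).
The principal characteristic group is an alcohol (–OH), named with the suffix -ol.
The chain contains a C=C double bond, so the unsaturation ending is -ene.
The numbering direction is chosen so that numbering from this end puts the hydroxyl group at C-3 rather than C-7.
With this numbering: the hydroxyl at C-3; the double bond between C-8 and C-9; an iodo group at C-4; a methyl group at C-4.
The substituents are ordered alphabetically, ignoring any di-/tri- multipliers.
The name is 4-iodo-4-methylnon-8-en-3-ol.

4-iodo-4-methylnon-8-en-3-ol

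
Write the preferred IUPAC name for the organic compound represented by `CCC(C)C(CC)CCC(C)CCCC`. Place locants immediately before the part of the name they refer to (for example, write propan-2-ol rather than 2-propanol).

4-ethyl-3,7-dimethylundecane

The longest continuous carbon chain has 11 atoms, so the parent hydride is undecane.
Number the chain so that the substituent locant set {3,4,7} is lower than {5,8,9} at the first point of difference.
This places an ethyl group at C-4; methyl groups at C-3 and C-7.
Substituent prefixes are cited in alphabetical order (multiplying prefixes like di-/tri- are ignored for ordering).
Assembling the pieces gives 4-ethyl-3,7-dimethylundecane.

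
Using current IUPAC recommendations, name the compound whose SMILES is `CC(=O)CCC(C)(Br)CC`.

5-bromo-5-methylheptan-2-one

The longest carbon chain that includes the carbonyl has 7 carbons, so the parent hydride is heptane.
A ketone (C=O on an internal carbon) is the principal characteristic group, giving the suffix -one.
Choose the numbering such that numbering from this end puts the carbonyl group at C-2 rather than C-6.
With this numbering: the carbonyl at C-2; a bromo group at C-5; a methyl group at C-5.
Prefixes are listed alphabetically: bromo, methyl.
The name is 5-bromo-5-methylheptan-2-one.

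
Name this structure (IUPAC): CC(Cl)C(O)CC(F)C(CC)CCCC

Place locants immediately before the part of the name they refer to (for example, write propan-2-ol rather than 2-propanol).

2-chloro-6-ethyl-5-fluorodecan-3-ol

The longest chain bearing the –OH group is 10 carbons long (decane).
An alcohol (–OH) is the principal characteristic group, giving the suffix -ol.
The numbering direction is chosen so that numbering from this end puts the hydroxyl group at C-3 rather than C-8.
With this numbering: the hydroxyl at C-3; a chloro group at C-2; an ethyl group at C-6; a fluoro group at C-5.
The substituents are ordered alphabetically, ignoring any di-/tri- multipliers.
Assembling the pieces gives 2-chloro-6-ethyl-5-fluorodecan-3-ol.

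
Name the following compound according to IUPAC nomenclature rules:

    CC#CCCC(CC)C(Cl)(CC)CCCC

7-chloro-6,7-diethylundec-2-yne

Counting along the main chain through the multiple bond gives 11 carbons: the parent is undecane.
The chain contains a C≡C triple bond, so the unsaturation ending is -yne.
Number the chain so that numbering from this end puts the triple bond at C-2 rather than C-9.
That gives the triple bond between C-2 and C-3; a chloro group at C-7; ethyl groups at C-6 and C-7.
Substituent prefixes are cited in alphabetical order (multiplying prefixes like di-/tri- are ignored for ordering).
Putting it together: 7-chloro-6,7-diethylundec-2-yne.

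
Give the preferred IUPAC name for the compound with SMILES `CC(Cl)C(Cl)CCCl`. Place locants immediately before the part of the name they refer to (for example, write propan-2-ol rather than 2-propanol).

The longest continuous carbon chain has 5 atoms, so the parent hydride is pentane.
Choose the numbering such that the substituent locant set {1,3,4} is lower than {2,3,5} at the first point of difference.
That gives chloro groups at C-1 and C-3 and C-4.
The name is 1,3,4-trichloropentane.

1,3,4-trichloropentane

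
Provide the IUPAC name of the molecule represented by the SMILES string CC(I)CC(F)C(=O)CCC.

Counting along the main chain through the carbonyl gives 8 carbons: the parent is octane.
A ketone (C=O on an internal carbon) is the principal characteristic group, giving the suffix -one.
The numbering direction is chosen so that numbering from this end puts the carbonyl group at C-4 rather than C-5.
This places the carbonyl at C-4; a fluoro group at C-5; an iodo group at C-7.
Substituent prefixes are cited in alphabetical order (multiplying prefixes like di-/tri- are ignored for ordering).
The name is 5-fluoro-7-iodooctan-4-one.

5-fluoro-7-iodooctan-4-one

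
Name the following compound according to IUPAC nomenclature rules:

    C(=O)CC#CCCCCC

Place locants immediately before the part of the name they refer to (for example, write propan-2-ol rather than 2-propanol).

The longest chain bearing the –CHO group and the multiple bond is 9 carbons long (nonane).
An aldehyde (terminal –CHO) is the principal characteristic group, giving the suffix -al.
A C≡C triple bond in the chain gives the infix -yne-.
Choose the numbering such that the aldehyde carbon is C-1 by definition.
This places the triple bond between C-3 and C-4.
Assembling the pieces gives non-3-ynal.

non-3-ynal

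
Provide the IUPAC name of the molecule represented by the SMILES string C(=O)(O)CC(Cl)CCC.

Counting along the main chain through the –COOH group gives 6 carbons: the parent is hexane.
The highest-priority functional group is a carboxylic acid (terminal –COOH), so the name ends in -oic acid.
Choose the numbering such that the carboxylic acid carbon is C-1 by definition.
With this numbering: a chloro group at C-3.
The name is 3-chlorohexanoic acid.

3-chlorohexanoic acid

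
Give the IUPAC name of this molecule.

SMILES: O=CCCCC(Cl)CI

5-chloro-6-iodohexanal

The longest carbon chain that includes the –CHO group has 6 carbons, so the parent hydride is hexane.
An aldehyde (terminal –CHO) is the principal characteristic group, giving the suffix -al.
Choose the numbering such that the aldehyde carbon is C-1 by definition.
With this numbering: a chloro group at C-5; an iodo group at C-6.
Prefixes are listed alphabetically: chloro, iodo.
Putting it together: 5-chloro-6-iodohexanal.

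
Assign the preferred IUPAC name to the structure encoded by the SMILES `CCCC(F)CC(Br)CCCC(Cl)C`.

The longest continuous carbon chain has 11 atoms, so the parent hydride is undecane.
The numbering direction is chosen so that the substituent locant set {2,6,8} is lower than {4,6,10} at the first point of difference.
With this numbering: a bromo group at C-6; a chloro group at C-2; a fluoro group at C-8.
Substituent prefixes are cited in alphabetical order (multiplying prefixes like di-/tri- are ignored for ordering).
Putting it together: 6-bromo-2-chloro-8-fluoroundecane.

6-bromo-2-chloro-8-fluoroundecane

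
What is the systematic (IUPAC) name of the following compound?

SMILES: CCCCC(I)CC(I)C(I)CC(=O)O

3,4,6-triiododecanoic acid

The longest carbon chain that includes the –COOH group has 10 carbons, so the parent hydride is decane.
The highest-priority functional group is a carboxylic acid (terminal –COOH), so the name ends in -oic acid.
The numbering direction is chosen so that the carboxylic acid carbon is C-1 by definition.
That gives iodo groups at C-3 and C-4 and C-6.
The name is 3,4,6-triiododecanoic acid.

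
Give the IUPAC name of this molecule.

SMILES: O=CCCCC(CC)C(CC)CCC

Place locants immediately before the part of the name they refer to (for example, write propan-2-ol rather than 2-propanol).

5,6-diethylnonanal

Counting along the main chain through the –CHO group gives 9 carbons: the parent is nonane.
The highest-priority functional group is an aldehyde (terminal –CHO), so the name ends in -al.
The numbering direction is chosen so that the aldehyde carbon is C-1 by definition.
This places ethyl groups at C-5 and C-6.
Putting it together: 5,6-diethylnonanal.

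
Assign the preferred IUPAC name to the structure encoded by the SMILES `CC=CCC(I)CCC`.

5-iodooct-2-ene

The longest chain bearing the multiple bond is 8 carbons long (octane).
There is one C=C double bond, indicated by the ending -ene.
Number the chain so that numbering from this end puts the double bond at C-2 rather than C-6.
That gives the double bond between C-2 and C-3; an iodo group at C-5.
Assembling the pieces gives 5-iodooct-2-ene.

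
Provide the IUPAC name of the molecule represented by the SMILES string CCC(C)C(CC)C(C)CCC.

The longest carbon chain is 8 atoms: the parent is octane.
Choose the numbering such that the substituent locant set {3,4,5} is lower than {4,5,6} at the first point of difference.
With this numbering: an ethyl group at C-4; methyl groups at C-3 and C-5.
Prefixes are listed alphabetically: ethyl, methyl.
The name is 4-ethyl-3,5-dimethyloctane.

4-ethyl-3,5-dimethyloctane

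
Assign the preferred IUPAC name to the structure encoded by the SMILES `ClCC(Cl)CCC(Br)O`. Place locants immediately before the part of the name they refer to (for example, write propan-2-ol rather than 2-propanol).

Counting along the main chain through the –OH group gives 5 carbons: the parent is pentane.
An alcohol (–OH) is the principal characteristic group, giving the suffix -ol.
Number the chain so that numbering from this end puts the hydroxyl group at C-1 rather than C-5.
That gives the hydroxyl at C-1; a bromo group at C-1; chloro groups at C-4 and C-5.
Substituent prefixes are cited in alphabetical order (multiplying prefixes like di-/tri- are ignored for ordering).
The name is 1-bromo-4,5-dichloropentan-1-ol.

1-bromo-4,5-dichloropentan-1-ol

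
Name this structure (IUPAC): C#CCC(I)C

4-iodopent-1-yne

The longest chain bearing the multiple bond is 5 carbons long (pentane).
A C≡C triple bond in the chain gives the infix -yne-.
The numbering direction is chosen so that numbering from this end puts the triple bond at C-1 rather than C-4.
This places the triple bond between C-1 and C-2; an iodo group at C-4.
Putting it together: 4-iodopent-1-yne.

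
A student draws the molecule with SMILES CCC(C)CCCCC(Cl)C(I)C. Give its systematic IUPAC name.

3-chloro-2-iodo-8-methyldecane

The longest continuous carbon chain has 10 atoms, so the parent hydride is decane.
Choose the numbering such that the substituent locant set {2,3,8} is lower than {3,8,9} at the first point of difference.
With this numbering: a chloro group at C-3; an iodo group at C-2; a methyl group at C-8.
The substituents are ordered alphabetically, ignoring any di-/tri- multipliers.
Assembling the pieces gives 3-chloro-2-iodo-8-methyldecane.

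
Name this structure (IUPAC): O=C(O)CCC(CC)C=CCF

The longest chain bearing the –COOH group and the multiple bond is 7 carbons long (heptane).
The principal characteristic group is a carboxylic acid (terminal –COOH), named with the suffix -oic acid.
There is one C=C double bond, indicated by the ending -ene.
The numbering direction is chosen so that the carboxylic acid carbon is C-1 by definition.
This places the double bond between C-5 and C-6; an ethyl group at C-4; a fluoro group at C-7.
Prefixes are listed alphabetically: ethyl, fluoro.
The name is 4-ethyl-7-fluorohept-5-enoic acid.

4-ethyl-7-fluorohept-5-enoic acid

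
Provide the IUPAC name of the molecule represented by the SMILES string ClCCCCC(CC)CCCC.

The longest continuous carbon chain has 9 atoms, so the parent hydride is nonane.
Number the chain so that the substituent locant set {1,5} is lower than {5,9} at the first point of difference.
With this numbering: a chloro group at C-1; an ethyl group at C-5.
The substituents are ordered alphabetically, ignoring any di-/tri- multipliers.
The name is 1-chloro-5-ethylnonane.

1-chloro-5-ethylnonane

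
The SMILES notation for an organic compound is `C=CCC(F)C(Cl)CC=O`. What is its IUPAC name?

Counting along the main chain through the –CHO group and the multiple bond gives 7 carbons: the parent is heptane.
The highest-priority functional group is an aldehyde (terminal –CHO), so the name ends in -al.
The chain contains a C=C double bond, so the unsaturation ending is -ene.
Number the chain so that the aldehyde carbon is C-1 by definition.
With this numbering: the double bond between C-6 and C-7; a chloro group at C-3; a fluoro group at C-4.
The substituents are ordered alphabetically, ignoring any di-/tri- multipliers.
Putting it together: 3-chloro-4-fluorohept-6-enal.

3-chloro-4-fluorohept-6-enal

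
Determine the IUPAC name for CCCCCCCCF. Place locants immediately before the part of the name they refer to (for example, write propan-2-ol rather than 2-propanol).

The longest carbon chain is 8 atoms: the parent is octane.
Choose the numbering such that the substituent locant set {1} is lower than {8} at the first point of difference.
With this numbering: a fluoro group at C-1.
Putting it together: 1-fluorooctane.

1-fluorooctane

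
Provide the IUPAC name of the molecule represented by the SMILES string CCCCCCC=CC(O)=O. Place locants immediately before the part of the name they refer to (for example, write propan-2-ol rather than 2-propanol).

The longest chain bearing the –COOH group and the multiple bond is 9 carbons long (nonane).
A carboxylic acid (terminal –COOH) is the principal characteristic group, giving the suffix -oic acid.
There is one C=C double bond, indicated by the ending -ene.
The numbering direction is chosen so that the carboxylic acid carbon is C-1 by definition.
With this numbering: the double bond between C-2 and C-3.
Putting it together: non-2-enoic acid.

non-2-enoic acid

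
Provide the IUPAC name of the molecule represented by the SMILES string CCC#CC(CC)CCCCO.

5-ethylnon-6-yn-1-ol

The longest carbon chain that includes the –OH group and the multiple bond has 9 carbons, so the parent hydride is nonane.
The highest-priority functional group is an alcohol (–OH), so the name ends in -ol.
A C≡C triple bond in the chain gives the infix -yne-.
The numbering direction is chosen so that numbering from this end puts the hydroxyl group at C-1 rather than C-9.
With this numbering: the hydroxyl at C-1; the triple bond between C-6 and C-7; an ethyl group at C-5.
Assembling the pieces gives 5-ethylnon-6-yn-1-ol.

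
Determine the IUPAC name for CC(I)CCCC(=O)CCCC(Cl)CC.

10-chloro-2-iodododecan-6-one

The longest carbon chain that includes the carbonyl has 12 carbons, so the parent hydride is dodecane.
A ketone (C=O on an internal carbon) is the principal characteristic group, giving the suffix -one.
The numbering direction is chosen so that numbering from this end puts the carbonyl group at C-6 rather than C-7.
With this numbering: the carbonyl at C-6; a chloro group at C-10; an iodo group at C-2.
Prefixes are listed alphabetically: chloro, iodo.
Assembling the pieces gives 10-chloro-2-iodododecan-6-one.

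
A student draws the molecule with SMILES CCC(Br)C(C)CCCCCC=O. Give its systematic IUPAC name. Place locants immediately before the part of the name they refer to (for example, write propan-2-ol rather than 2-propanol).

8-bromo-7-methyldecanal

The longest chain bearing the –CHO group is 10 carbons long (decane).
An aldehyde (terminal –CHO) is the principal characteristic group, giving the suffix -al.
The numbering direction is chosen so that the aldehyde carbon is C-1 by definition.
With this numbering: a bromo group at C-8; a methyl group at C-7.
Prefixes are listed alphabetically: bromo, methyl.
Assembling the pieces gives 8-bromo-7-methyldecanal.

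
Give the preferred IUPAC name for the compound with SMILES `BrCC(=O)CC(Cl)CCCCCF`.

The longest chain bearing the carbonyl is 9 carbons long (nonane).
The highest-priority functional group is a ketone (C=O on an internal carbon), so the name ends in -one.
The numbering direction is chosen so that numbering from this end puts the carbonyl group at C-2 rather than C-8.
This places the carbonyl at C-2; a bromo group at C-1; a chloro group at C-4; a fluoro group at C-9.
Prefixes are listed alphabetically: bromo, chloro, fluoro.
Assembling the pieces gives 1-bromo-4-chloro-9-fluorononan-2-one.

1-bromo-4-chloro-9-fluorononan-2-one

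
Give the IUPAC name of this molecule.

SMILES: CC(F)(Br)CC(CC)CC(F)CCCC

2-bromo-4-ethyl-2,6-difluorodecane

The longest carbon chain is 10 atoms: the parent is decane.
Number the chain so that the substituent locant set {2,2,4,6} is lower than {5,7,9,9} at the first point of difference.
With this numbering: a bromo group at C-2; an ethyl group at C-4; fluoro groups at C-2 and C-6.
Prefixes are listed alphabetically: bromo, ethyl, fluoro.
The name is 2-bromo-4-ethyl-2,6-difluorodecane.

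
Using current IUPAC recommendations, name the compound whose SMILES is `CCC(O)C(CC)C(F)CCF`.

4-ethyl-5,7-difluoroheptan-3-ol

The longest carbon chain that includes the –OH group has 7 carbons, so the parent hydride is heptane.
The highest-priority functional group is an alcohol (–OH), so the name ends in -ol.
The numbering direction is chosen so that numbering from this end puts the hydroxyl group at C-3 rather than C-5.
This places the hydroxyl at C-3; an ethyl group at C-4; fluoro groups at C-5 and C-7.
Prefixes are listed alphabetically: ethyl, fluoro.
Putting it together: 4-ethyl-5,7-difluoroheptan-3-ol.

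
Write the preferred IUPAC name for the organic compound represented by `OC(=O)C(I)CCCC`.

2-iodohexanoic acid

The longest chain bearing the –COOH group is 6 carbons long (hexane).
A carboxylic acid (terminal –COOH) is the principal characteristic group, giving the suffix -oic acid.
Number the chain so that the carboxylic acid carbon is C-1 by definition.
That gives an iodo group at C-2.
Putting it together: 2-iodohexanoic acid.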